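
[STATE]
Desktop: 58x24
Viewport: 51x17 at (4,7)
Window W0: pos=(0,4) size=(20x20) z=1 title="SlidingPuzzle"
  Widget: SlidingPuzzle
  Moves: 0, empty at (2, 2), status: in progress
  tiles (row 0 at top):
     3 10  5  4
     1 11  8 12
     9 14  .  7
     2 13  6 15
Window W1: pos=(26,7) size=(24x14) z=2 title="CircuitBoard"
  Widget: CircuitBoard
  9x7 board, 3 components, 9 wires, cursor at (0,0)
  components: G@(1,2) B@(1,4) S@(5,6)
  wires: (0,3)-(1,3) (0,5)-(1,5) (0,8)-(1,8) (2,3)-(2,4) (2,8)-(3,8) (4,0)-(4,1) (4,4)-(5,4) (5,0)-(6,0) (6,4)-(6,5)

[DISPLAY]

──┬────┬────┬──┃      ┏━━━━━━━━━━━━━━━━━━━━━━┓     
3 │ 10 │  5 │  ┃      ┃ CircuitBoard         ┃     
──┼────┼────┼──┃      ┠──────────────────────┨     
1 │ 11 │  8 │ 1┃      ┃   0 1 2 3 4 5 6 7 8  ┃     
──┼────┼────┼──┃      ┃0  [.]          ·     ┃     
9 │ 14 │    │  ┃      ┃                │     ┃     
──┼────┼────┼──┃      ┃1           G   ·   B ┃     
2 │ 13 │  6 │ 1┃      ┃                      ┃     
──┴────┴────┴──┃      ┃2               · ─ · ┃     
es: 0          ┃      ┃                      ┃     
               ┃      ┃3                     ┃     
               ┃      ┃                      ┃     
               ┃      ┃4   · ─ ·           · ┃     
               ┃      ┗━━━━━━━━━━━━━━━━━━━━━━┛     
               ┃                                   
               ┃                                   
━━━━━━━━━━━━━━━┛                                   


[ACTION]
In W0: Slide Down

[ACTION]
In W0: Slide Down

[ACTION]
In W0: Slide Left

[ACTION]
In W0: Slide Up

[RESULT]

──┬────┬────┬──┃      ┏━━━━━━━━━━━━━━━━━━━━━━┓     
3 │ 10 │  4 │ 1┃      ┃ CircuitBoard         ┃     
──┼────┼────┼──┃      ┠──────────────────────┨     
1 │ 11 │  5 │  ┃      ┃   0 1 2 3 4 5 6 7 8  ┃     
──┼────┼────┼──┃      ┃0  [.]          ·     ┃     
9 │ 14 │  8 │  ┃      ┃                │     ┃     
──┼────┼────┼──┃      ┃1           G   ·   B ┃     
2 │ 13 │  6 │ 1┃      ┃                      ┃     
──┴────┴────┴──┃      ┃2               · ─ · ┃     
es: 4          ┃      ┃                      ┃     
               ┃      ┃3                     ┃     
               ┃      ┃                      ┃     
               ┃      ┃4   · ─ ·           · ┃     
               ┃      ┗━━━━━━━━━━━━━━━━━━━━━━┛     
               ┃                                   
               ┃                                   
━━━━━━━━━━━━━━━┛                                   


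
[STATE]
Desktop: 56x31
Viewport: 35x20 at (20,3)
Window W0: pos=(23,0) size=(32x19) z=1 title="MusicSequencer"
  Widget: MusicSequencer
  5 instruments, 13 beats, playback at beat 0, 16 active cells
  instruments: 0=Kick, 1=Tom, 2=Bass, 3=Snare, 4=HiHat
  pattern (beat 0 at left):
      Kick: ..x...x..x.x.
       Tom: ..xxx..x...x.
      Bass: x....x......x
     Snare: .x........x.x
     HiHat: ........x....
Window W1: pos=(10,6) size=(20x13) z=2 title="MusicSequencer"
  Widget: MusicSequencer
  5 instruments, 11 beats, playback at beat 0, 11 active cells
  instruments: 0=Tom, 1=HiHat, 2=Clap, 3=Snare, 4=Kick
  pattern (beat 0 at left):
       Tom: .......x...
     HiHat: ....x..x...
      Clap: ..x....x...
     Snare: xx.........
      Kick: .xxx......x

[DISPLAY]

   ┃      ▼123456789012           ┃
   ┃  Kick··█···█··█·█·           ┃
   ┃   Tom··███··█···█·           ┃
━━━━━━━━━┓█····█······█           ┃
uencer   ┃·█········█·█           ┃
─────────┨········█····           ┃
34567890 ┃                        ┃
····█··· ┃                        ┃
·█··█··· ┃                        ┃
····█··· ┃                        ┃
········ ┃                        ┃
█······█ ┃                        ┃
         ┃                        ┃
         ┃                        ┃
         ┃                        ┃
━━━━━━━━━┛━━━━━━━━━━━━━━━━━━━━━━━━┛
                                   
                                   
                                   
                                   


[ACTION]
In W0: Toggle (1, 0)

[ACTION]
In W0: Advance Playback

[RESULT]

   ┃      0▼23456789012           ┃
   ┃  Kick··█···█··█·█·           ┃
   ┃   Tom█·███··█···█·           ┃
━━━━━━━━━┓█····█······█           ┃
uencer   ┃·█········█·█           ┃
─────────┨········█····           ┃
34567890 ┃                        ┃
····█··· ┃                        ┃
·█··█··· ┃                        ┃
····█··· ┃                        ┃
········ ┃                        ┃
█······█ ┃                        ┃
         ┃                        ┃
         ┃                        ┃
         ┃                        ┃
━━━━━━━━━┛━━━━━━━━━━━━━━━━━━━━━━━━┛
                                   
                                   
                                   
                                   


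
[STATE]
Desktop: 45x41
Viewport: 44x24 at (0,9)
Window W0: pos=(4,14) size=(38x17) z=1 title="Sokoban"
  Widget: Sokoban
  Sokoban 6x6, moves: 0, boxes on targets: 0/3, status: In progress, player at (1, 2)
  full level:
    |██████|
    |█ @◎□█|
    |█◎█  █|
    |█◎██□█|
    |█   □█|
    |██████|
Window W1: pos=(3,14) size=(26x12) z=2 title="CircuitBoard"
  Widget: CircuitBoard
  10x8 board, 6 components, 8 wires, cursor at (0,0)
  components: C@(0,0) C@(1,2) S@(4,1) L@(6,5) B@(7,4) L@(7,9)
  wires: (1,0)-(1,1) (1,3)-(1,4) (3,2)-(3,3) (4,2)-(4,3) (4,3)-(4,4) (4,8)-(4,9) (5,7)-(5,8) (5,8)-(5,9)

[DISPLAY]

                                            
                                            
                                            
                                            
                                            
   ┏━━━━━━━━━━━━━━━━━━━━━━━━┓━━━━━━━━━━━━┓  
   ┃ CircuitBoard           ┃            ┃  
   ┠────────────────────────┨────────────┨  
   ┃   0 1 2 3 4 5 6 7 8 9  ┃            ┃  
   ┃0  [C]                  ┃            ┃  
   ┃                        ┃            ┃  
   ┃1   · ─ ·   C   · ─ ·   ┃            ┃  
   ┃                        ┃            ┃  
   ┃2                       ┃            ┃  
   ┃                        ┃            ┃  
   ┃3           · ─ ·       ┃            ┃  
   ┗━━━━━━━━━━━━━━━━━━━━━━━━┛            ┃  
    ┃                                    ┃  
    ┃                                    ┃  
    ┃                                    ┃  
    ┃                                    ┃  
    ┗━━━━━━━━━━━━━━━━━━━━━━━━━━━━━━━━━━━━┛  
                                            
                                            


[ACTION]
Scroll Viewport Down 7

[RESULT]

   ┠────────────────────────┨────────────┨  
   ┃   0 1 2 3 4 5 6 7 8 9  ┃            ┃  
   ┃0  [C]                  ┃            ┃  
   ┃                        ┃            ┃  
   ┃1   · ─ ·   C   · ─ ·   ┃            ┃  
   ┃                        ┃            ┃  
   ┃2                       ┃            ┃  
   ┃                        ┃            ┃  
   ┃3           · ─ ·       ┃            ┃  
   ┗━━━━━━━━━━━━━━━━━━━━━━━━┛            ┃  
    ┃                                    ┃  
    ┃                                    ┃  
    ┃                                    ┃  
    ┃                                    ┃  
    ┗━━━━━━━━━━━━━━━━━━━━━━━━━━━━━━━━━━━━┛  
                                            
                                            
                                            
                                            
                                            
                                            
                                            
                                            
                                            


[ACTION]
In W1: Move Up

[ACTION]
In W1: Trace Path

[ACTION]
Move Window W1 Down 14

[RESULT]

    ┠────────────────────────────────────┨  
    ┃██████                              ┃  
    ┃█ @◎□█                              ┃  
    ┃█◎█  █                              ┃  
    ┃█◎██□█                              ┃  
    ┃█   □█                              ┃  
    ┃██████                              ┃  
    ┃Moves: 0  0/3                       ┃  
    ┃                                    ┃  
    ┃                                    ┃  
    ┃                                    ┃  
    ┃                                    ┃  
   ┏━━━━━━━━━━━━━━━━━━━━━━━━┓            ┃  
   ┃ CircuitBoard           ┃            ┃  
   ┠────────────────────────┨━━━━━━━━━━━━┛  
   ┃   0 1 2 3 4 5 6 7 8 9  ┃               
   ┃0  [C]                  ┃               
   ┃                        ┃               
   ┃1   · ─ ·   C   · ─ ·   ┃               
   ┃                        ┃               
   ┃2                       ┃               
   ┃                        ┃               
   ┃3           · ─ ·       ┃               
   ┗━━━━━━━━━━━━━━━━━━━━━━━━┛               


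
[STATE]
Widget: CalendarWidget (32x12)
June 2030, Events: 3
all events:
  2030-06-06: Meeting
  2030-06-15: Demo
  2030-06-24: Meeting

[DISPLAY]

           June 2030            
Mo Tu We Th Fr Sa Su            
                1  2            
 3  4  5  6*  7  8  9           
10 11 12 13 14 15* 16           
17 18 19 20 21 22 23            
24* 25 26 27 28 29 30           
                                
                                
                                
                                
                                


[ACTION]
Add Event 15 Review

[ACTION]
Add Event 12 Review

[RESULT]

           June 2030            
Mo Tu We Th Fr Sa Su            
                1  2            
 3  4  5  6*  7  8  9           
10 11 12* 13 14 15* 16          
17 18 19 20 21 22 23            
24* 25 26 27 28 29 30           
                                
                                
                                
                                
                                


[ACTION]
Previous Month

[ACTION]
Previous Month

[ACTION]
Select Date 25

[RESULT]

           April 2030           
Mo Tu We Th Fr Sa Su            
 1  2  3  4  5  6  7            
 8  9 10 11 12 13 14            
15 16 17 18 19 20 21            
22 23 24 [25] 26 27 28          
29 30                           
                                
                                
                                
                                
                                


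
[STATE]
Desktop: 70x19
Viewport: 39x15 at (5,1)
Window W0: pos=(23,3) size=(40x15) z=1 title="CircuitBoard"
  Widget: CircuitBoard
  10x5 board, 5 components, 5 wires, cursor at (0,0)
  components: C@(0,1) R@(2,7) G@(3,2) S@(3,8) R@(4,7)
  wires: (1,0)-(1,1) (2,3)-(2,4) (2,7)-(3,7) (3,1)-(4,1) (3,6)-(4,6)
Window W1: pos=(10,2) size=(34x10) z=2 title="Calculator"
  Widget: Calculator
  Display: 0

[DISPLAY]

                                       
     ┏━━━━━━━━━━━━━━━━━━━━━━━━━━━━━━━━┓
     ┃ Calculator                     ┃
     ┠────────────────────────────────┨
     ┃                               0┃
     ┃┌───┬───┬───┬───┐               ┃
     ┃│ 7 │ 8 │ 9 │ ÷ │               ┃
     ┃├───┼───┼───┼───┤               ┃
     ┃│ 4 │ 5 │ 6 │ × │               ┃
     ┃└───┴───┴───┴───┘               ┃
     ┗━━━━━━━━━━━━━━━━━━━━━━━━━━━━━━━━┛
                  ┃                    
                  ┃3       ·   G       
                  ┃        │           
                  ┃4       ·           


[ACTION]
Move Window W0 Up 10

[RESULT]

                  ┃ CircuitBoard       
     ┏━━━━━━━━━━━━━━━━━━━━━━━━━━━━━━━━┓
     ┃ Calculator                     ┃
     ┠────────────────────────────────┨
     ┃                               0┃
     ┃┌───┬───┬───┬───┐               ┃
     ┃│ 7 │ 8 │ 9 │ ÷ │               ┃
     ┃├───┼───┼───┼───┤               ┃
     ┃│ 4 │ 5 │ 6 │ × │               ┃
     ┃└───┴───┴───┴───┘               ┃
     ┗━━━━━━━━━━━━━━━━━━━━━━━━━━━━━━━━┛
                  ┃4       ·           
                  ┃Cursor: (0,0)       
                  ┗━━━━━━━━━━━━━━━━━━━━
                                       


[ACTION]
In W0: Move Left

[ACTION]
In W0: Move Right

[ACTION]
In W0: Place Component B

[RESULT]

                  ┃ CircuitBoard       
     ┏━━━━━━━━━━━━━━━━━━━━━━━━━━━━━━━━┓
     ┃ Calculator                     ┃
     ┠────────────────────────────────┨
     ┃                               0┃
     ┃┌───┬───┬───┬───┐               ┃
     ┃│ 7 │ 8 │ 9 │ ÷ │               ┃
     ┃├───┼───┼───┼───┤               ┃
     ┃│ 4 │ 5 │ 6 │ × │               ┃
     ┃└───┴───┴───┴───┘               ┃
     ┗━━━━━━━━━━━━━━━━━━━━━━━━━━━━━━━━┛
                  ┃4       ·           
                  ┃Cursor: (0,1)       
                  ┗━━━━━━━━━━━━━━━━━━━━
                                       


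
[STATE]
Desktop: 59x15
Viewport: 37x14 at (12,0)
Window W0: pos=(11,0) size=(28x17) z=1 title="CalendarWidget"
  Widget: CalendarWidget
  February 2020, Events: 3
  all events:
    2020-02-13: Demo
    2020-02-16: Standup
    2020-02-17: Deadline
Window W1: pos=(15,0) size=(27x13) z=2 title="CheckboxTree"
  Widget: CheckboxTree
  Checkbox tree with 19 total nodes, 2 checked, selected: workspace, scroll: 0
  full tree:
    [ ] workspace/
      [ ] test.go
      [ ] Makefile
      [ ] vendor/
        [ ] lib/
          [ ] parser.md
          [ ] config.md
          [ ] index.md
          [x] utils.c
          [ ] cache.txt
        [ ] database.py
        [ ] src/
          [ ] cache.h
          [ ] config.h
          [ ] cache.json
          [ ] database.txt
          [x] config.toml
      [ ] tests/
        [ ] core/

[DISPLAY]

━━━┏━━━━━━━━━━━━━━━━━━━━━━━━━┓       
 Ca┃ CheckboxTree            ┃       
───┠─────────────────────────┨       
   ┃>[-] workspace/          ┃       
Mo ┃   [ ] test.go           ┃       
   ┃   [ ] Makefile          ┃       
 3 ┃   [-] vendor/           ┃       
10 ┃     [-] lib/            ┃       
17*┃       [ ] parser.md     ┃       
24 ┃       [ ] config.md     ┃       
   ┃       [ ] index.md      ┃       
   ┃       [x] utils.c       ┃       
   ┗━━━━━━━━━━━━━━━━━━━━━━━━━┛       
                          ┃          


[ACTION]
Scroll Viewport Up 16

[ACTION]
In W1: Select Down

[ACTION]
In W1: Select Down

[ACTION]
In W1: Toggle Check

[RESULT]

━━━┏━━━━━━━━━━━━━━━━━━━━━━━━━┓       
 Ca┃ CheckboxTree            ┃       
───┠─────────────────────────┨       
   ┃ [-] workspace/          ┃       
Mo ┃   [ ] test.go           ┃       
   ┃>  [x] Makefile          ┃       
 3 ┃   [-] vendor/           ┃       
10 ┃     [-] lib/            ┃       
17*┃       [ ] parser.md     ┃       
24 ┃       [ ] config.md     ┃       
   ┃       [ ] index.md      ┃       
   ┃       [x] utils.c       ┃       
   ┗━━━━━━━━━━━━━━━━━━━━━━━━━┛       
                          ┃          


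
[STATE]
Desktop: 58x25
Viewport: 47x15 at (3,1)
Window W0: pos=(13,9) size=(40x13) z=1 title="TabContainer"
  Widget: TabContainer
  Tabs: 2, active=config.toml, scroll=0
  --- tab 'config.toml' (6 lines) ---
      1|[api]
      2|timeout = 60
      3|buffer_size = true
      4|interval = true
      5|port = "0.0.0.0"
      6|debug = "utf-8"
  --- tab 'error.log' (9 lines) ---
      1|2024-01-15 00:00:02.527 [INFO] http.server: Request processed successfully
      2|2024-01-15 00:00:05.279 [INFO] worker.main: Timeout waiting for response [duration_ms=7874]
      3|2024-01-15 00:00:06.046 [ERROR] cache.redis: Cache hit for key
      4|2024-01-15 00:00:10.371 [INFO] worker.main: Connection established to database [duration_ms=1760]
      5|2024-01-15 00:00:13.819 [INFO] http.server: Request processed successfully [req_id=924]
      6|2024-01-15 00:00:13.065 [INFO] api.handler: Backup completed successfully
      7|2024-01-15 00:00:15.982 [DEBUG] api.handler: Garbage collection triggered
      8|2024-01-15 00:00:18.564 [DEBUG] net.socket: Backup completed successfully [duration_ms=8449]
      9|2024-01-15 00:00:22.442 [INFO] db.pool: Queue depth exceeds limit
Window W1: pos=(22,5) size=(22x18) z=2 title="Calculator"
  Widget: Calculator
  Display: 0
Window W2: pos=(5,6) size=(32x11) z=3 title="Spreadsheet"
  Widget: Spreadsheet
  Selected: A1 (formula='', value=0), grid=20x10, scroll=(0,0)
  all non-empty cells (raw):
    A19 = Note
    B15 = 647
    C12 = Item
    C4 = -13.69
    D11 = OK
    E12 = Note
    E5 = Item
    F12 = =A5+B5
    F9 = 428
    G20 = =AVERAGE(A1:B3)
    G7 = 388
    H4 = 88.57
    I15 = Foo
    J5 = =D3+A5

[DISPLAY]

                                               
                                               
                                               
                                               
                   ┏━━━━━━━━━━━━━━━━━━━━┓      
  ┏━━━━━━━━━━━━━━━━━━━━━━━━━━━━━━┓      ┃      
  ┃ Spreadsheet                  ┃──────┨      
  ┠──────────────────────────────┨     0┃      
  ┃A1:                           ┃──┐   ┃━━━━━━
  ┃       A       B       C      ┃÷ │   ┃      
  ┃------------------------------┃──┤   ┃──────
  ┃  1      [0]       0       0  ┃× │   ┃      
  ┃  2        0       0       0  ┃──┤   ┃──────
  ┃  3        0       0       0  ┃- │   ┃      
  ┃  4        0       0  -13.69  ┃──┤   ┃      


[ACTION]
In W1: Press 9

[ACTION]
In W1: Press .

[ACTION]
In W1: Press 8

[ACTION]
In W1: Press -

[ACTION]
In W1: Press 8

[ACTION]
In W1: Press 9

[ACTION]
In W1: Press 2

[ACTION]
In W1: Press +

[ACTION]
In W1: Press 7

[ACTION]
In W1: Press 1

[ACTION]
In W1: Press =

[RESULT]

                                               
                                               
                                               
                                               
                   ┏━━━━━━━━━━━━━━━━━━━━┓      
  ┏━━━━━━━━━━━━━━━━━━━━━━━━━━━━━━┓      ┃      
  ┃ Spreadsheet                  ┃──────┨      
  ┠──────────────────────────────┨-811.2┃      
  ┃A1:                           ┃──┐   ┃━━━━━━
  ┃       A       B       C      ┃÷ │   ┃      
  ┃------------------------------┃──┤   ┃──────
  ┃  1      [0]       0       0  ┃× │   ┃      
  ┃  2        0       0       0  ┃──┤   ┃──────
  ┃  3        0       0       0  ┃- │   ┃      
  ┃  4        0       0  -13.69  ┃──┤   ┃      


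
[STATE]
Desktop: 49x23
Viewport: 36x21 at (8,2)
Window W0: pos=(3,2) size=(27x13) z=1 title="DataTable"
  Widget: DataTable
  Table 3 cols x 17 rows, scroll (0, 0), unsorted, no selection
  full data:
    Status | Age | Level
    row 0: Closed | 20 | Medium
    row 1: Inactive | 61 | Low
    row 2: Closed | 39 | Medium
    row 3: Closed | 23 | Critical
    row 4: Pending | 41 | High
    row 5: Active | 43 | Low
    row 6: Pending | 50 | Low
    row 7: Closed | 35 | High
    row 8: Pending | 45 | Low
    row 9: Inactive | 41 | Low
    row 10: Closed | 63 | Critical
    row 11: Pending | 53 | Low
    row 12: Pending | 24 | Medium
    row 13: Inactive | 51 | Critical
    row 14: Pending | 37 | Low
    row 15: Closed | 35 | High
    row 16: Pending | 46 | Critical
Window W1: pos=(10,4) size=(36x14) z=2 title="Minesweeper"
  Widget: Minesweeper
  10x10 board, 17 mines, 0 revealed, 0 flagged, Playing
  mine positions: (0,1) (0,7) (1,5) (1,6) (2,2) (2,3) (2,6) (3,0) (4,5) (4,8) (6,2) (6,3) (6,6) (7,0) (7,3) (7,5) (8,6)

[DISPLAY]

━━━━━━━━━━━━━━━━━━━━━┓              
aTable               ┃              
──┏━━━━━━━━━━━━━━━━━━━━━━━━━━━━━━━━━
us┃ Minesweeper                     
──┠─────────────────────────────────
ed┃■■■■■■■■■■                       
ti┃■■■■■■■■■■                       
ed┃■■■■■■■■■■                       
ed┃■■■■■■■■■■                       
in┃■■■■■■■■■■                       
ve┃■■■■■■■■■■                       
in┃■■■■■■■■■■                       
━━┃■■■■■■■■■■                       
  ┃■■■■■■■■■■                       
  ┃■■■■■■■■■■                       
  ┗━━━━━━━━━━━━━━━━━━━━━━━━━━━━━━━━━
                                    
                                    
                                    
                                    
                                    


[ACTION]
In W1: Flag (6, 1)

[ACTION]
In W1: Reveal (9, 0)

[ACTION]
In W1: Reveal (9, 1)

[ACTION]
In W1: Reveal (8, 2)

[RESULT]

━━━━━━━━━━━━━━━━━━━━━┓              
aTable               ┃              
──┏━━━━━━━━━━━━━━━━━━━━━━━━━━━━━━━━━
us┃ Minesweeper                     
──┠─────────────────────────────────
ed┃■■■■■■■■■■                       
ti┃■■■■■■■■■■                       
ed┃■■■■■■■■■■                       
ed┃■■■■■■■■■■                       
in┃■■■■■■■■■■                       
ve┃■■■■■■■■■■                       
in┃■⚑■■■■■■■■                       
━━┃■■■■■■■■■■                       
  ┃111122■■■■                       
  ┃     1■■■■                       
  ┗━━━━━━━━━━━━━━━━━━━━━━━━━━━━━━━━━
                                    
                                    
                                    
                                    
                                    


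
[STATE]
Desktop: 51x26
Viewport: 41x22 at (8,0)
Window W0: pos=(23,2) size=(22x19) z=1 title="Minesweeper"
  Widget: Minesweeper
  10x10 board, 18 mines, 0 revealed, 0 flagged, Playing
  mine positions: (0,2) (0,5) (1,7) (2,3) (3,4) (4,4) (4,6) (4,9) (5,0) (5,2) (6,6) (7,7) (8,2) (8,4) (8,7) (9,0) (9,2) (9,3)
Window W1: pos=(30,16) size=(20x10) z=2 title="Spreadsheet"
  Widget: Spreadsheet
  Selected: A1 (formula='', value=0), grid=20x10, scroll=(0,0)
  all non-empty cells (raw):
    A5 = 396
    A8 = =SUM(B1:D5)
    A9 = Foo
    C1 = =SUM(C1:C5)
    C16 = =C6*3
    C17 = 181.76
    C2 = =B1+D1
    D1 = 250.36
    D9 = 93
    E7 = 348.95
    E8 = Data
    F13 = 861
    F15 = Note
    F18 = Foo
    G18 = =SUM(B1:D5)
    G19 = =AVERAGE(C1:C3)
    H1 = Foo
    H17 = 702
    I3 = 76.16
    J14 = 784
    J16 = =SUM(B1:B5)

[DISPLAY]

                                         
                                         
               ┏━━━━━━━━━━━━━━━━━━━━┓    
               ┃ Minesweeper        ┃    
               ┠────────────────────┨    
               ┃■■■■■■■■■■          ┃    
               ┃■■■■■■■■■■          ┃    
               ┃■■■■■■■■■■          ┃    
               ┃■■■■■■■■■■          ┃    
               ┃■■■■■■■■■■          ┃    
               ┃■■■■■■■■■■          ┃    
               ┃■■■■■■■■■■          ┃    
               ┃■■■■■■■■■■          ┃    
               ┃■■■■■■■■■■          ┃    
               ┃■■■■■■■■■■          ┃    
               ┃                    ┃    
               ┃      ┏━━━━━━━━━━━━━━━━━━
               ┃      ┃ Spreadsheet      
               ┃      ┠──────────────────
               ┃      ┃A1:               
               ┗━━━━━━┃       A       B  
                      ┃------------------


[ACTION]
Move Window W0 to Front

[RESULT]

                                         
                                         
               ┏━━━━━━━━━━━━━━━━━━━━┓    
               ┃ Minesweeper        ┃    
               ┠────────────────────┨    
               ┃■■■■■■■■■■          ┃    
               ┃■■■■■■■■■■          ┃    
               ┃■■■■■■■■■■          ┃    
               ┃■■■■■■■■■■          ┃    
               ┃■■■■■■■■■■          ┃    
               ┃■■■■■■■■■■          ┃    
               ┃■■■■■■■■■■          ┃    
               ┃■■■■■■■■■■          ┃    
               ┃■■■■■■■■■■          ┃    
               ┃■■■■■■■■■■          ┃    
               ┃                    ┃    
               ┃                    ┃━━━━
               ┃                    ┃    
               ┃                    ┃────
               ┃                    ┃    
               ┗━━━━━━━━━━━━━━━━━━━━┛ B  
                      ┃------------------


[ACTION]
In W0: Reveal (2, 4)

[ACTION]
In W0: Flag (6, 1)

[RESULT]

                                         
                                         
               ┏━━━━━━━━━━━━━━━━━━━━┓    
               ┃ Minesweeper        ┃    
               ┠────────────────────┨    
               ┃■■■■■■■■■■          ┃    
               ┃■■■■■■■■■■          ┃    
               ┃■■■■2■■■■■          ┃    
               ┃■■■■■■■■■■          ┃    
               ┃■■■■■■■■■■          ┃    
               ┃■■■■■■■■■■          ┃    
               ┃■⚑■■■■■■■■          ┃    
               ┃■■■■■■■■■■          ┃    
               ┃■■■■■■■■■■          ┃    
               ┃■■■■■■■■■■          ┃    
               ┃                    ┃    
               ┃                    ┃━━━━
               ┃                    ┃    
               ┃                    ┃────
               ┃                    ┃    
               ┗━━━━━━━━━━━━━━━━━━━━┛ B  
                      ┃------------------


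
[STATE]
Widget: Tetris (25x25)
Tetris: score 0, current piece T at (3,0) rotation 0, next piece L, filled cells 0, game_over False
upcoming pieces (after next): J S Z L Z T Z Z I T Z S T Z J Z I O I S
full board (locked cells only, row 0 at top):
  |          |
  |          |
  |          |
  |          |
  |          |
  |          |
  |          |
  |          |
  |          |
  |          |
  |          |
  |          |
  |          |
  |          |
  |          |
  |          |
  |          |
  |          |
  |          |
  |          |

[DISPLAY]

    ▒     │Next:         
   ▒▒▒    │  ▒           
          │▒▒▒           
          │              
          │              
          │              
          │Score:        
          │0             
          │              
          │              
          │              
          │              
          │              
          │              
          │              
          │              
          │              
          │              
          │              
          │              
          │              
          │              
          │              
          │              
          │              


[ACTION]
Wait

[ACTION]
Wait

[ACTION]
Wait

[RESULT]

          │Next:         
          │  ▒           
          │▒▒▒           
    ▒     │              
   ▒▒▒    │              
          │              
          │Score:        
          │0             
          │              
          │              
          │              
          │              
          │              
          │              
          │              
          │              
          │              
          │              
          │              
          │              
          │              
          │              
          │              
          │              
          │              


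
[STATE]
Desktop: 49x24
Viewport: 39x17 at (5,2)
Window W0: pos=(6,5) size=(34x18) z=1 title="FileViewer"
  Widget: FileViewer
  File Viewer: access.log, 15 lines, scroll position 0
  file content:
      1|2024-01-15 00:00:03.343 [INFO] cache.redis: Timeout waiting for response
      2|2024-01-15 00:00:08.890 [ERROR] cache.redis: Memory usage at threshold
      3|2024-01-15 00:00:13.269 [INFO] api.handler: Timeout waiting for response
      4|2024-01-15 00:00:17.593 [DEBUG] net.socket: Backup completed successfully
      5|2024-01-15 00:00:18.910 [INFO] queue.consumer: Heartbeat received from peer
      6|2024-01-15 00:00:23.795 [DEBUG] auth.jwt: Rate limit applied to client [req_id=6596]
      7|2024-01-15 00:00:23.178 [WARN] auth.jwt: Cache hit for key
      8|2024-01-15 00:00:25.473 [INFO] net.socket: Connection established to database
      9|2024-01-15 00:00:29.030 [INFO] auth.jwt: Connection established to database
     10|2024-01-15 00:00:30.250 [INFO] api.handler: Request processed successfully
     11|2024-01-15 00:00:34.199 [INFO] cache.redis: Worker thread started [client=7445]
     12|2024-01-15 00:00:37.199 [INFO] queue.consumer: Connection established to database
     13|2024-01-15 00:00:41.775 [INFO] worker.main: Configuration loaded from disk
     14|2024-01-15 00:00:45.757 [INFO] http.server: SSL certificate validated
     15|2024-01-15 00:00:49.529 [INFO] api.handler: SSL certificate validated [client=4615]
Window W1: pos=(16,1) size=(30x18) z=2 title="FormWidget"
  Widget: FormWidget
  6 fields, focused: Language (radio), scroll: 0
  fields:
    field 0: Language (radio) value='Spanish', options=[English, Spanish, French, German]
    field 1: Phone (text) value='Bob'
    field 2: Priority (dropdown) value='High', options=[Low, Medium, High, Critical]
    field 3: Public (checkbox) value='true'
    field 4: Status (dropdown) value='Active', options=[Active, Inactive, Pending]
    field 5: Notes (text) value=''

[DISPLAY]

           ┃ FormWidget                
           ┠───────────────────────────
           ┃> Language:   ( ) English  
 ┏━━━━━━━━━┃  Phone:      [Bob         
 ┃ FileView┃  Priority:   [High       ▼
 ┠─────────┃  Public:     [x]          
 ┃2024-01-1┃  Status:     [Active     ▼
 ┃2024-01-1┃  Notes:      [            
 ┃2024-01-1┃                           
 ┃2024-01-1┃                           
 ┃2024-01-1┃                           
 ┃2024-01-1┃                           
 ┃2024-01-1┃                           
 ┃2024-01-1┃                           
 ┃2024-01-1┃                           
 ┃2024-01-1┃                           
 ┃2024-01-1┗━━━━━━━━━━━━━━━━━━━━━━━━━━━


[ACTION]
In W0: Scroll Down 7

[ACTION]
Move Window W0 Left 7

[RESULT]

           ┃ FormWidget                
           ┠───────────────────────────
           ┃> Language:   ( ) English  
━━━━━━━━━━━┃  Phone:      [Bob         
eViewer    ┃  Priority:   [High       ▼
───────────┃  Public:     [x]          
-01-15 00:0┃  Status:     [Active     ▼
-01-15 00:0┃  Notes:      [            
-01-15 00:0┃                           
-01-15 00:0┃                           
-01-15 00:0┃                           
-01-15 00:0┃                           
-01-15 00:0┃                           
-01-15 00:0┃                           
-01-15 00:0┃                           
-01-15 00:0┃                           
-01-15 00:0┗━━━━━━━━━━━━━━━━━━━━━━━━━━━


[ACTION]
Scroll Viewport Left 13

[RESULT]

                ┃ FormWidget           
                ┠──────────────────────
                ┃> Language:   ( ) Engl
┏━━━━━━━━━━━━━━━┃  Phone:      [Bob    
┃ FileViewer    ┃  Priority:   [High   
┠───────────────┃  Public:     [x]     
┃2024-01-15 00:0┃  Status:     [Active 
┃2024-01-15 00:0┃  Notes:      [       
┃2024-01-15 00:0┃                      
┃2024-01-15 00:0┃                      
┃2024-01-15 00:0┃                      
┃2024-01-15 00:0┃                      
┃2024-01-15 00:0┃                      
┃2024-01-15 00:0┃                      
┃2024-01-15 00:0┃                      
┃2024-01-15 00:0┃                      
┃2024-01-15 00:0┗━━━━━━━━━━━━━━━━━━━━━━


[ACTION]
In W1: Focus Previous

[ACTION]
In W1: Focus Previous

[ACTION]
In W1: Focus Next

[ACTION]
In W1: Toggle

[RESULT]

                ┃ FormWidget           
                ┠──────────────────────
                ┃  Language:   ( ) Engl
┏━━━━━━━━━━━━━━━┃  Phone:      [Bob    
┃ FileViewer    ┃  Priority:   [High   
┠───────────────┃  Public:     [x]     
┃2024-01-15 00:0┃  Status:     [Active 
┃2024-01-15 00:0┃> Notes:      [       
┃2024-01-15 00:0┃                      
┃2024-01-15 00:0┃                      
┃2024-01-15 00:0┃                      
┃2024-01-15 00:0┃                      
┃2024-01-15 00:0┃                      
┃2024-01-15 00:0┃                      
┃2024-01-15 00:0┃                      
┃2024-01-15 00:0┃                      
┃2024-01-15 00:0┗━━━━━━━━━━━━━━━━━━━━━━


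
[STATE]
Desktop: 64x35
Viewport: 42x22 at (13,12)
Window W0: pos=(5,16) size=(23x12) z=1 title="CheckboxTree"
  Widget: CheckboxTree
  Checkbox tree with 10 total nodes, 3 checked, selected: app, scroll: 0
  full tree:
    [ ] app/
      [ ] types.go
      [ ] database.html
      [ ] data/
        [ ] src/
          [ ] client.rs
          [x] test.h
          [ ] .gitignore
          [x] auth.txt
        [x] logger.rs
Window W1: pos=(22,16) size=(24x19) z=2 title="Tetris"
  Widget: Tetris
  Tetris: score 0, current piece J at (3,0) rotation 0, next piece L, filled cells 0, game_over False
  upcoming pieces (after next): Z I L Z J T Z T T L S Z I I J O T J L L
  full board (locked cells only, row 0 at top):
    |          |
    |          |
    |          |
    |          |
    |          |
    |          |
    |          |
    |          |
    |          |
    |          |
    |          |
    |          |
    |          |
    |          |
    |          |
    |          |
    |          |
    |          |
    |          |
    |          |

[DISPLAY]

                                          
                                          
                                          
                                          
━━━━━━━━━┏━━━━━━━━━━━━━━━━━━━━━━┓         
oxTree   ┃ Tetris               ┃         
─────────┠──────────────────────┨         
p/       ┃          │Next:      ┃         
types.go ┃          │  ▒        ┃         
database.┃          │▒▒▒        ┃         
data/    ┃          │           ┃         
] src/   ┃          │           ┃         
[ ] clien┃          │           ┃         
[x] test.┃          │Score:     ┃         
[ ] .giti┃          │0          ┃         
━━━━━━━━━┃          │           ┃         
         ┃          │           ┃         
         ┃          │           ┃         
         ┃          │           ┃         
         ┃          │           ┃         
         ┃          │           ┃         
         ┃          │           ┃         


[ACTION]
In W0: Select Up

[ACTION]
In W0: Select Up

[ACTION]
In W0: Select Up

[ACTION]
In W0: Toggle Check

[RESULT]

                                          
                                          
                                          
                                          
━━━━━━━━━┏━━━━━━━━━━━━━━━━━━━━━━┓         
oxTree   ┃ Tetris               ┃         
─────────┠──────────────────────┨         
p/       ┃          │Next:      ┃         
types.go ┃          │  ▒        ┃         
database.┃          │▒▒▒        ┃         
data/    ┃          │           ┃         
] src/   ┃          │           ┃         
[x] clien┃          │           ┃         
[x] test.┃          │Score:     ┃         
[x] .giti┃          │0          ┃         
━━━━━━━━━┃          │           ┃         
         ┃          │           ┃         
         ┃          │           ┃         
         ┃          │           ┃         
         ┃          │           ┃         
         ┃          │           ┃         
         ┃          │           ┃         
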